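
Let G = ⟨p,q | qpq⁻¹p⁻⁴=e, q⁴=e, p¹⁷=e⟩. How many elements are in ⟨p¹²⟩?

|⟨p¹²⟩| equals the order of p¹². Compute successive powers until reaching e:
  (p¹²)¹ = p¹², (p¹²)² = p⁷, (p¹²)³ = p², (p¹²)⁴ = p¹⁴, (p¹²)⁵ = p⁹, (p¹²)⁶ = p⁴, (p¹²)⁷ = p¹⁶, (p¹²)⁸ = p¹¹, (p¹²)⁹ = p⁶, (p¹²)¹⁰ = p, (p¹²)¹¹ = p¹³, (p¹²)¹² = p⁸, (p¹²)¹³ = p³, (p¹²)¹⁴ = p¹⁵, (p¹²)¹⁵ = p¹⁰, (p¹²)¹⁶ = p⁵, (p¹²)¹⁷ = e.
The smallest positive k with (p¹²)ᵏ = e is 17, so |⟨p¹²⟩| = 17.

Answer: 17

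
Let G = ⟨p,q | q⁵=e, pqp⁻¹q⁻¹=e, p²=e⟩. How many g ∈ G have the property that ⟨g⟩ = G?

G is cyclic of order 10. An element generates G iff its order is 10, and a cyclic group of order 10 has exactly φ(10) = 4 such elements.

Answer: 4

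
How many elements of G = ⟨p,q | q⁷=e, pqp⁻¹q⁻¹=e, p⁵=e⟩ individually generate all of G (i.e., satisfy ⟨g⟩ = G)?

G is cyclic of order 35. An element generates G iff its order is 35, and a cyclic group of order 35 has exactly φ(35) = 24 such elements.

Answer: 24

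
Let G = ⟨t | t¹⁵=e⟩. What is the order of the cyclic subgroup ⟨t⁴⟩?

|⟨t⁴⟩| equals the order of t⁴. Compute successive powers until reaching e:
  (t⁴)¹ = t⁴, (t⁴)² = t⁸, (t⁴)³ = t¹², (t⁴)⁴ = t, (t⁴)⁵ = t⁵, (t⁴)⁶ = t⁹, (t⁴)⁷ = t¹³, (t⁴)⁸ = t², (t⁴)⁹ = t⁶, (t⁴)¹⁰ = t¹⁰, (t⁴)¹¹ = t¹⁴, (t⁴)¹² = t³, (t⁴)¹³ = t⁷, (t⁴)¹⁴ = t¹¹, (t⁴)¹⁵ = e.
The smallest positive k with (t⁴)ᵏ = e is 15, so |⟨t⁴⟩| = 15.

Answer: 15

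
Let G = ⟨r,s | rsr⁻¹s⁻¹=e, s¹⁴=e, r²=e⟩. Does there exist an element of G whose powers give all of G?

|G| = 28, but the maximum element order in G is 14 < 28. No single element generates all of G, so G is not cyclic.

Answer: No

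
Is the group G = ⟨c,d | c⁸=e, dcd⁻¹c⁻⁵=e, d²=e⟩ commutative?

c·d = cd but d·c = c⁵d, so c·d ≠ d·c and G is not abelian.

Answer: No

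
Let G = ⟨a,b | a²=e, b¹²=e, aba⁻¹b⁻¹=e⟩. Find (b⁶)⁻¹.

The order of (b⁶) is 2 (smallest k with (b⁶)ᵏ = e), so (b⁶)⁻¹ = (b⁶)¹ = b⁶.
Check: (b⁶) · (b⁶) → (b⁶) · b⁶ = e, giving e as required.

Answer: b⁶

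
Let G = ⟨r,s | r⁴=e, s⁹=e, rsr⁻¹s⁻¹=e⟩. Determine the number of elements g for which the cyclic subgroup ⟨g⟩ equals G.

G is cyclic of order 36. An element generates G iff its order is 36, and a cyclic group of order 36 has exactly φ(36) = 12 such elements.

Answer: 12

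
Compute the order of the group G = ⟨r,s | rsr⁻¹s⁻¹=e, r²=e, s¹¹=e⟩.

Enumerate words in the generators, reducing via the relations: the distinct elements are
  {e, r, s, rs, s², s³, s⁴, s⁵, s⁶, s⁷, s⁸, s⁹, rs², rs³, rs⁴, rs⁵, rs⁶, rs⁷, rs⁸, rs⁹, s¹⁰, rs¹⁰}.
No further products give new elements, so |G| = 22.

Answer: 22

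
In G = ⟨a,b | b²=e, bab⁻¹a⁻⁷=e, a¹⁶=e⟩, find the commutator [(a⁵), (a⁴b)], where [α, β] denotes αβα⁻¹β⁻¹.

[(a⁵), (a⁴b)] = (a⁵)·(a⁴b)·(a⁵)⁻¹·(a⁴b)⁻¹.
  (a⁵) · (a⁴b) = a⁹b
  (a⁹b) · (a¹¹) = a⁶b
  (a⁶b) · (a⁴b) = a²

Answer: a²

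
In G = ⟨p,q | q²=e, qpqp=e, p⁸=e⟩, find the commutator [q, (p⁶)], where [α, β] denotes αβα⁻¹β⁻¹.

[q, (p⁶)] = q·(p⁶)·q⁻¹·(p⁶)⁻¹.
  q · (p⁶) = p²q
  (p²q) · q = p²
  (p²) · (p²) = p⁴

Answer: p⁴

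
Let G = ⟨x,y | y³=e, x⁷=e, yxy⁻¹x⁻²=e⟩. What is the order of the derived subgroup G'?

G' = [G, G] is generated by all commutators. The generator-pair commutators are: [x, y] = x⁶.
The subgroup they normally generate is {e, x, x², x³, x⁴, x⁵, x⁶}, of order 7.
Check: |G/G'| = 21/7 = 3 is the order of the abelianisation.

Answer: 7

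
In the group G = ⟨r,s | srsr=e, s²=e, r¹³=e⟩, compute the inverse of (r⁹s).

The order of (r⁹s) is 2 (smallest k with (r⁹s)ᵏ = e), so (r⁹s)⁻¹ = (r⁹s)¹ = r⁹s.
Check: (r⁹s) · (r⁹s) → (r⁹s) · r⁹ = s;   s · s = e, giving e as required.

Answer: r⁹s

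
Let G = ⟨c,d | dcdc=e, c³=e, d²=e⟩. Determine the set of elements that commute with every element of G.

An element z ∈ Z(G) iff z commutes with every generator.
For example e is central: e·c = c = c·e; e·d = d = d·e.
Whereas c ∉ Z(G) since c·d = cd ≠ c²d = d·c.
Checking each of the 6 elements this way gives Z(G) = {e}, of order 1.

Answer: {e}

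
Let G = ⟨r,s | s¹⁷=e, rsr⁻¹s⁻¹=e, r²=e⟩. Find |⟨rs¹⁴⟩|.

|⟨rs¹⁴⟩| equals the order of rs¹⁴. Compute successive powers until reaching e:
  (rs¹⁴)¹ = rs¹⁴, (rs¹⁴)² = s¹¹, (rs¹⁴)³ = rs⁸, (rs¹⁴)⁴ = s⁵, (rs¹⁴)⁵ = rs², (rs¹⁴)⁶ = s¹⁶, (rs¹⁴)⁷ = rs¹³, (rs¹⁴)⁸ = s¹⁰, (rs¹⁴)⁹ = rs⁷, (rs¹⁴)¹⁰ = s⁴, (rs¹⁴)¹¹ = rs, (rs¹⁴)¹² = s¹⁵, (rs¹⁴)¹³ = rs¹², (rs¹⁴)¹⁴ = s⁹, (rs¹⁴)¹⁵ = rs⁶, (rs¹⁴)¹⁶ = s³, (rs¹⁴)¹⁷ = r, (rs¹⁴)¹⁸ = s¹⁴, (rs¹⁴)¹⁹ = rs¹¹, (rs¹⁴)²⁰ = s⁸, (rs¹⁴)²¹ = rs⁵, (rs¹⁴)²² = s², (rs¹⁴)²³ = rs¹⁶, (rs¹⁴)²⁴ = s¹³, (rs¹⁴)²⁵ = rs¹⁰, (rs¹⁴)²⁶ = s⁷, (rs¹⁴)²⁷ = rs⁴, (rs¹⁴)²⁸ = s, (rs¹⁴)²⁹ = rs¹⁵, (rs¹⁴)³⁰ = s¹², (rs¹⁴)³¹ = rs⁹, (rs¹⁴)³² = s⁶, (rs¹⁴)³³ = rs³, (rs¹⁴)³⁴ = e.
The smallest positive k with (rs¹⁴)ᵏ = e is 34, so |⟨rs¹⁴⟩| = 34.

Answer: 34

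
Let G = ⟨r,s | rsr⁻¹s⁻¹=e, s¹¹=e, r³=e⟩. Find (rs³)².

Compute successive powers of (rs³), reducing at each step:
  (rs³)²: (rs³) · r = r²s³;   (r²s³) · s³ = r²s⁶

Answer: r²s⁶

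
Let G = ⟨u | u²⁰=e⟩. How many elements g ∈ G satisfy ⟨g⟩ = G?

G is cyclic of order 20. An element generates G iff its order is 20, and a cyclic group of order 20 has exactly φ(20) = 8 such elements.

Answer: 8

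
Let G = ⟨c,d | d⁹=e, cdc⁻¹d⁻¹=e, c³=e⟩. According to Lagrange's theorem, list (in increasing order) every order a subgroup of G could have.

|G| = 27 = 3³. By Lagrange's theorem the order of any subgroup divides 27; the divisors of 27 are 1, 3, 9, 27.

Answer: 1, 3, 9, 27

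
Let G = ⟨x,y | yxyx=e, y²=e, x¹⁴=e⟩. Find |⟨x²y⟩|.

|⟨x²y⟩| equals the order of x²y. Compute successive powers until reaching e:
  (x²y)¹ = x²y, (x²y)² = e.
The smallest positive k with (x²y)ᵏ = e is 2, so |⟨x²y⟩| = 2.

Answer: 2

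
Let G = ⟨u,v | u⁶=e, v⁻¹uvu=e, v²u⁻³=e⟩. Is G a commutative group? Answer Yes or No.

u·v = uv but v·u = u²v⁻¹, so u·v ≠ v·u and G is not abelian.

Answer: No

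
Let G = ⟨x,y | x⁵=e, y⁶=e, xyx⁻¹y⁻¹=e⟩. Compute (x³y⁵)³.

Compute successive powers of (x³y⁵), reducing at each step:
  (x³y⁵)²: (x³y⁵) · x³ = xy⁵;   (xy⁵) · y⁵ = xy⁴
  (x³y⁵)³: (xy⁴) · x³ = x⁴y⁴;   (x⁴y⁴) · y⁵ = x⁴y³

Answer: x⁴y³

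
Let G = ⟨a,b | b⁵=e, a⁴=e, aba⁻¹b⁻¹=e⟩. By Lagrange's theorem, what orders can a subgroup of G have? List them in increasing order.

|G| = 20 = 2² · 5. By Lagrange's theorem the order of any subgroup divides 20; the divisors of 20 are 1, 2, 4, 5, 10, 20.

Answer: 1, 2, 4, 5, 10, 20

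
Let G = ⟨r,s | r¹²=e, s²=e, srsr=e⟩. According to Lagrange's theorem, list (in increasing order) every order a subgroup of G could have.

|G| = 24 = 2³ · 3. By Lagrange's theorem the order of any subgroup divides 24; the divisors of 24 are 1, 2, 3, 4, 6, 8, 12, 24.

Answer: 1, 2, 3, 4, 6, 8, 12, 24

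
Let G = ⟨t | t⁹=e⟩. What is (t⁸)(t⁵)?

Compute (t⁸) · (t⁵) by multiplying left to right and reducing via the relations at each step:
  (t⁸) · t⁵ = t⁴

Answer: t⁴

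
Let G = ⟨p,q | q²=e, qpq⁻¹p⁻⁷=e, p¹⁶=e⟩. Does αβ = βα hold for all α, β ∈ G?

p·q = pq but q·p = p⁷q, so p·q ≠ q·p and G is not abelian.

Answer: No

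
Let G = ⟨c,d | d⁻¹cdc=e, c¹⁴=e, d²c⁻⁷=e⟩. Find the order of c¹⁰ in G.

Compute successive powers until reaching e:
  (c¹⁰)¹ = c¹⁰, (c¹⁰)² = c⁶, (c¹⁰)³ = c², (c¹⁰)⁴ = c¹², (c¹⁰)⁵ = c⁸, (c¹⁰)⁶ = c⁴, (c¹⁰)⁷ = e.
The smallest positive k with (c¹⁰)ᵏ = e is 7.

Answer: 7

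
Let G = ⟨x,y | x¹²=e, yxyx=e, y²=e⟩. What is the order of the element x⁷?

Compute successive powers until reaching e:
  (x⁷)¹ = x⁷, (x⁷)² = x², (x⁷)³ = x⁹, (x⁷)⁴ = x⁴, (x⁷)⁵ = x¹¹, (x⁷)⁶ = x⁶, (x⁷)⁷ = x, (x⁷)⁸ = x⁸, (x⁷)⁹ = x³, (x⁷)¹⁰ = x¹⁰, (x⁷)¹¹ = x⁵, (x⁷)¹² = e.
The smallest positive k with (x⁷)ᵏ = e is 12.

Answer: 12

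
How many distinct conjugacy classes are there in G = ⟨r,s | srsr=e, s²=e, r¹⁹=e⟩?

The conjugacy classes (representative and size) are:
  [e] (size 1), [r¹⁸] (size 2), [r²] (size 2), [r¹⁶] (size 2), [r⁴] (size 2), [r¹⁴] (size 2), [r¹³] (size 2), [r¹²] (size 2), [r⁸] (size 2), [r⁹] (size 2), [s] (size 19).
Class equation: 1 + 2 + 2 + 2 + 2 + 2 + 2 + 2 + 2 + 2 + 19 = 38 = |G|. So G has 11 conjugacy classes.

Answer: 11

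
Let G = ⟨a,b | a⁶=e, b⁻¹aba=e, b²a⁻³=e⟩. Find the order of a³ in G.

Compute successive powers until reaching e:
  (a³)¹ = a³, (a³)² = e.
The smallest positive k with (a³)ᵏ = e is 2.

Answer: 2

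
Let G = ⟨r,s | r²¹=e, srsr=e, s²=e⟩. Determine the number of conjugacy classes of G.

The conjugacy classes (representative and size) are:
  [e] (size 1), [r²⁰] (size 2), [r²] (size 2), [r³] (size 2), [r¹⁷] (size 2), [r⁵] (size 2), [r⁶] (size 2), [r⁷] (size 2), [r⁸] (size 2), [r⁹] (size 2), [r¹⁰] (size 2), [s] (size 21).
Class equation: 1 + 2 + 2 + 2 + 2 + 2 + 2 + 2 + 2 + 2 + 2 + 21 = 42 = |G|. So G has 12 conjugacy classes.

Answer: 12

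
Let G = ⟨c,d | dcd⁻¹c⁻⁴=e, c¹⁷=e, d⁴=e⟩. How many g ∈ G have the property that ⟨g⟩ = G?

⟨g⟩ = G would require ord(g) = |G| = 68, but the maximum element order in G is 17 < 68. So G is not cyclic and no single element generates it: the count is 0.

Answer: 0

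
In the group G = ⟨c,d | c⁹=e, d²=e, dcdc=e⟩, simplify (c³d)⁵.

Compute successive powers of (c³d), reducing at each step:
  (c³d)²: (c³d) · c³ = d;   d · d = e
  (c³d)³: e · c³ = c³;   (c³) · d = c³d
  (c³d)⁴: (c³d) · c³ = d;   d · d = e
  (c³d)⁵: e · c³ = c³;   (c³) · d = c³d

Answer: c³d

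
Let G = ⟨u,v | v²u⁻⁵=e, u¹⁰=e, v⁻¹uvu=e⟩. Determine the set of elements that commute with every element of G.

An element z ∈ Z(G) iff z commutes with every generator.
For example u⁵ is central: (u⁵)·u = u⁶ = u·(u⁵); (u⁵)·v = v⁻¹ = v·(u⁵).
Whereas u ∉ Z(G) since u·v = uv ≠ u⁴v⁻¹ = v·u.
Checking each of the 20 elements this way gives Z(G) = {e, u⁵}, of order 2.

Answer: {e, u⁵}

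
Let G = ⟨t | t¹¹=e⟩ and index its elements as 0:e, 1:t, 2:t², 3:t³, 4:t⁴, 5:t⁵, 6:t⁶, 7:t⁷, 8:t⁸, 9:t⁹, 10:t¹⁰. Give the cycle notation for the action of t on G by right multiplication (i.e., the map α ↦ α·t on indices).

(0 1 2 3 4 5 6 7 8 9 10)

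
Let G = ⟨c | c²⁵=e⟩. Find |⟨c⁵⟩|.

|⟨c⁵⟩| equals the order of c⁵. Compute successive powers until reaching e:
  (c⁵)¹ = c⁵, (c⁵)² = c¹⁰, (c⁵)³ = c¹⁵, (c⁵)⁴ = c²⁰, (c⁵)⁵ = e.
The smallest positive k with (c⁵)ᵏ = e is 5, so |⟨c⁵⟩| = 5.

Answer: 5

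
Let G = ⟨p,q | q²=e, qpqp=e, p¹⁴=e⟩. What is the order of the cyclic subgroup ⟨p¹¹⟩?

|⟨p¹¹⟩| equals the order of p¹¹. Compute successive powers until reaching e:
  (p¹¹)¹ = p¹¹, (p¹¹)² = p⁸, (p¹¹)³ = p⁵, (p¹¹)⁴ = p², (p¹¹)⁵ = p¹³, (p¹¹)⁶ = p¹⁰, (p¹¹)⁷ = p⁷, (p¹¹)⁸ = p⁴, (p¹¹)⁹ = p, (p¹¹)¹⁰ = p¹², (p¹¹)¹¹ = p⁹, (p¹¹)¹² = p⁶, (p¹¹)¹³ = p³, (p¹¹)¹⁴ = e.
The smallest positive k with (p¹¹)ᵏ = e is 14, so |⟨p¹¹⟩| = 14.

Answer: 14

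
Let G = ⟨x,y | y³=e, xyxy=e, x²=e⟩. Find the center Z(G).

An element z ∈ Z(G) iff z commutes with every generator.
For example e is central: e·x = x = x·e; e·y = y = y·e.
Whereas x ∉ Z(G) since x·y = xy ≠ xy² = y·x.
Checking each of the 6 elements this way gives Z(G) = {e}, of order 1.

Answer: {e}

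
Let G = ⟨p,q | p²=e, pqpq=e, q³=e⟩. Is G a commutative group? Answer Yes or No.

p·q = pq but q·p = pq², so p·q ≠ q·p and G is not abelian.

Answer: No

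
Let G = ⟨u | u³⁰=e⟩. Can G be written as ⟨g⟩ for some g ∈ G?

|G| = 30. The element u has order 30 (its powers give 30 distinct elements), so ⟨u⟩ = G and G is cyclic.

Answer: Yes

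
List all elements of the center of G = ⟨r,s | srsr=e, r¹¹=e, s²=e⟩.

An element z ∈ Z(G) iff z commutes with every generator.
For example e is central: e·r = r = r·e; e·s = s = s·e.
Whereas r ∉ Z(G) since r·s = rs ≠ r¹⁰s = s·r.
Checking each of the 22 elements this way gives Z(G) = {e}, of order 1.

Answer: {e}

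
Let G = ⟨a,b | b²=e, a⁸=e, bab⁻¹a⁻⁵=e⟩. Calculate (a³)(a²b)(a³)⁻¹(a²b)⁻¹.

[(a³), (a²b)] = (a³)·(a²b)·(a³)⁻¹·(a²b)⁻¹.
  (a³) · (a²b) = a⁵b
  (a⁵b) · (a⁵) = a⁶b
  (a⁶b) · (a⁶b) = a⁴

Answer: a⁴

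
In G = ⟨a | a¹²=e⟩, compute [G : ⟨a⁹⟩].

First find ord(a⁹) by computing successive powers:
  (a⁹)¹ = a⁹, (a⁹)² = a⁶, (a⁹)³ = a³, (a⁹)⁴ = e.
So |⟨a⁹⟩| = ord(a⁹) = 4. With |G| = 12, by Lagrange [G : ⟨a⁹⟩] = 12/4 = 3.

Answer: 3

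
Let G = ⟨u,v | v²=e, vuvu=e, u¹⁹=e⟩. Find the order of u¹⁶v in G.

Compute successive powers until reaching e:
  (u¹⁶v)¹ = u¹⁶v, (u¹⁶v)² = e.
The smallest positive k with (u¹⁶v)ᵏ = e is 2.

Answer: 2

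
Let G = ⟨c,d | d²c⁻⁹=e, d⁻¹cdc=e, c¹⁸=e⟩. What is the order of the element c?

Compute successive powers until reaching e:
  c¹ = c, c² = c², c³ = c³, c⁴ = c⁴, c⁵ = c⁵, c⁶ = c⁶, c⁷ = c⁷, c⁸ = c⁸, c⁹ = c⁹, c¹⁰ = c¹⁰, c¹¹ = c¹¹, c¹² = c¹², c¹³ = c¹³, c¹⁴ = c¹⁴, c¹⁵ = c¹⁵, c¹⁶ = c¹⁶, c¹⁷ = c¹⁷, c¹⁸ = e.
The smallest positive k with cᵏ = e is 18.

Answer: 18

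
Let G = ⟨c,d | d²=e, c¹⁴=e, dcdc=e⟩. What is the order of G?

Enumerate words in the generators, reducing via the relations: the distinct elements are
  {c, d, e, cd, c², c³, c⁴, c⁵, c⁶, c⁷, c⁸, c⁹, c²d, c³d, c¹², c¹³, c¹¹, c¹⁰, c⁴d, c⁵d, c⁶d, c⁷d, c⁸d, c⁹d, c¹²d, c¹³d, c¹¹d, c¹⁰d}.
No further products give new elements, so |G| = 28.

Answer: 28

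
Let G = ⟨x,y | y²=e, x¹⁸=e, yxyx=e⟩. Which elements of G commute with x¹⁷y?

⟨x¹⁷y⟩ ⊆ C_G(x¹⁷y) since powers of x¹⁷y commute with x¹⁷y; so |C_G(x¹⁷y)| ≥ |⟨x¹⁷y⟩| = 2.
By orbit–stabilizer, |C_G(x¹⁷y)| = |G| / |conj. class of x¹⁷y| = 36 / 9 = 4.
The 4 elements commuting with x¹⁷y are {e, x⁹, x¹⁷y, x⁸y}.

Answer: {e, x⁹, x¹⁷y, x⁸y}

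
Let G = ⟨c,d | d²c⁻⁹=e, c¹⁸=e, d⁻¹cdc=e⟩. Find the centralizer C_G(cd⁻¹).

⟨cd⁻¹⟩ ⊆ C_G(cd⁻¹) since powers of cd⁻¹ commute with cd⁻¹; so |C_G(cd⁻¹)| ≥ |⟨cd⁻¹⟩| = 4.
By orbit–stabilizer, |C_G(cd⁻¹)| = |G| / |conj. class of cd⁻¹| = 36 / 9 = 4.
The 4 elements commuting with cd⁻¹ are {e, c⁹, cd, cd⁻¹}.

Answer: {e, c⁹, cd, cd⁻¹}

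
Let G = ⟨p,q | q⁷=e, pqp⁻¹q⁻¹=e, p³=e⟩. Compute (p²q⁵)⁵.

Compute successive powers of (p²q⁵), reducing at each step:
  (p²q⁵)²: (p²q⁵) · p² = pq⁵;   (pq⁵) · q⁵ = pq³
  (p²q⁵)³: (pq³) · p² = q³;   (q³) · q⁵ = q
  (p²q⁵)⁴: q · p² = p²q;   (p²q) · q⁵ = p²q⁶
  (p²q⁵)⁵: (p²q⁶) · p² = pq⁶;   (pq⁶) · q⁵ = pq⁴

Answer: pq⁴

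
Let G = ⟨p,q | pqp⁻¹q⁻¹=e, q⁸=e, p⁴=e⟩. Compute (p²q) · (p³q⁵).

Compute (p²q) · (p³q⁵) by multiplying left to right and reducing via the relations at each step:
  (p²q) · p³ = pq
  (pq) · q⁵ = pq⁶

Answer: pq⁶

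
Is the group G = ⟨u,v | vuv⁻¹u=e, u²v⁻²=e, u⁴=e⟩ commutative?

u·v = uv but v·u = uv⁻¹, so u·v ≠ v·u and G is not abelian.

Answer: No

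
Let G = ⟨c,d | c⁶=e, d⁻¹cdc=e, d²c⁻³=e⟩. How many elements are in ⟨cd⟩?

|⟨cd⟩| equals the order of cd. Compute successive powers until reaching e:
  (cd)¹ = cd, (cd)² = c³, (cd)³ = cd⁻¹, (cd)⁴ = e.
The smallest positive k with (cd)ᵏ = e is 4, so |⟨cd⟩| = 4.

Answer: 4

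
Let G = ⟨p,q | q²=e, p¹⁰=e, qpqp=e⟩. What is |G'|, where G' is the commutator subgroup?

G' = [G, G] is generated by all commutators. The generator-pair commutators are: [p, q] = p².
The subgroup they normally generate is {e, p², p⁴, p⁶, p⁸}, of order 5.
Check: |G/G'| = 20/5 = 4 is the order of the abelianisation.

Answer: 5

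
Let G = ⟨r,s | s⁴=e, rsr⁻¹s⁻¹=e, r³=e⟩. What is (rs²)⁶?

Compute successive powers of (rs²), reducing at each step:
  (rs²)²: (rs²) · r = r²s²;   (r²s²) · s² = r²
  (rs²)³: (r²) · r = e;   e · s² = s²
  (rs²)⁴: (s²) · r = rs²;   (rs²) · s² = r
  (rs²)⁵: r · r = r²;   (r²) · s² = r²s²
  (rs²)⁶: (r²s²) · r = s²;   (s²) · s² = e

Answer: e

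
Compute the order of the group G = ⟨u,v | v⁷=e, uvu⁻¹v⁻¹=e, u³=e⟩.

Enumerate words in the generators, reducing via the relations: the distinct elements are
  {e, u, v, uv, u², v², v³, v⁴, v⁵, v⁶, uv², uv³, uv⁴, uv⁵, uv⁶, u²v, u²v², u²v³, u²v⁴, u²v⁵, u²v⁶}.
No further products give new elements, so |G| = 21.

Answer: 21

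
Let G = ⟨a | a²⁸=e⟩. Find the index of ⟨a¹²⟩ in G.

First find ord(a¹²) by computing successive powers:
  (a¹²)¹ = a¹², (a¹²)² = a²⁴, (a¹²)³ = a⁸, (a¹²)⁴ = a²⁰, (a¹²)⁵ = a⁴, (a¹²)⁶ = a¹⁶, (a¹²)⁷ = e.
So |⟨a¹²⟩| = ord(a¹²) = 7. With |G| = 28, by Lagrange [G : ⟨a¹²⟩] = 28/7 = 4.

Answer: 4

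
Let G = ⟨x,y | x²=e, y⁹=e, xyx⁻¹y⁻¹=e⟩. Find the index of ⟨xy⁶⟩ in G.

First find ord(xy⁶) by computing successive powers:
  (xy⁶)¹ = xy⁶, (xy⁶)² = y³, (xy⁶)³ = x, (xy⁶)⁴ = y⁶, (xy⁶)⁵ = xy³, (xy⁶)⁶ = e.
So |⟨xy⁶⟩| = ord(xy⁶) = 6. With |G| = 18, by Lagrange [G : ⟨xy⁶⟩] = 18/6 = 3.

Answer: 3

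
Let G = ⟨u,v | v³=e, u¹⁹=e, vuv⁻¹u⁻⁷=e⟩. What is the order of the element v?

Compute successive powers until reaching e:
  v¹ = v, v² = v², v³ = e.
The smallest positive k with vᵏ = e is 3.

Answer: 3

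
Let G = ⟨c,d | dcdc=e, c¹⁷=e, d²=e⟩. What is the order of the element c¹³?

Compute successive powers until reaching e:
  (c¹³)¹ = c¹³, (c¹³)² = c⁹, (c¹³)³ = c⁵, (c¹³)⁴ = c, (c¹³)⁵ = c¹⁴, (c¹³)⁶ = c¹⁰, (c¹³)⁷ = c⁶, (c¹³)⁸ = c², (c¹³)⁹ = c¹⁵, (c¹³)¹⁰ = c¹¹, (c¹³)¹¹ = c⁷, (c¹³)¹² = c³, (c¹³)¹³ = c¹⁶, (c¹³)¹⁴ = c¹², (c¹³)¹⁵ = c⁸, (c¹³)¹⁶ = c⁴, (c¹³)¹⁷ = e.
The smallest positive k with (c¹³)ᵏ = e is 17.

Answer: 17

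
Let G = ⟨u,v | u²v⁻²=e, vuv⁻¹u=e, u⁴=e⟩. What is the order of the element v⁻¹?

Compute successive powers until reaching e:
  (v⁻¹)¹ = v⁻¹, (v⁻¹)² = u², (v⁻¹)³ = v, (v⁻¹)⁴ = e.
The smallest positive k with (v⁻¹)ᵏ = e is 4.

Answer: 4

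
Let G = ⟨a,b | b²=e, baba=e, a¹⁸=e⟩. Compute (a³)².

Compute successive powers of (a³), reducing at each step:
  (a³)²: (a³) · a³ = a⁶

Answer: a⁶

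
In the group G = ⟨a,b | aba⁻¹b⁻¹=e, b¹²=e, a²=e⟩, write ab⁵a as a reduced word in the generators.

Multiply left to right, reducing at each step:
  a · b⁵ = ab⁵
  (ab⁵) · a = b⁵

Answer: b⁵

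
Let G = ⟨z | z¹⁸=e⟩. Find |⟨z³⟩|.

|⟨z³⟩| equals the order of z³. Compute successive powers until reaching e:
  (z³)¹ = z³, (z³)² = z⁶, (z³)³ = z⁹, (z³)⁴ = z¹², (z³)⁵ = z¹⁵, (z³)⁶ = e.
The smallest positive k with (z³)ᵏ = e is 6, so |⟨z³⟩| = 6.

Answer: 6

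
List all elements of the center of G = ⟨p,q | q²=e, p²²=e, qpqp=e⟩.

An element z ∈ Z(G) iff z commutes with every generator.
For example p¹¹ is central: (p¹¹)·p = p¹² = p·(p¹¹); (p¹¹)·q = p¹¹q = q·(p¹¹).
Whereas p ∉ Z(G) since p·q = pq ≠ p²¹q = q·p.
Checking each of the 44 elements this way gives Z(G) = {e, p¹¹}, of order 2.

Answer: {e, p¹¹}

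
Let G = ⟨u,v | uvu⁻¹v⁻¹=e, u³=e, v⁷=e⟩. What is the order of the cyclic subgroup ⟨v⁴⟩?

|⟨v⁴⟩| equals the order of v⁴. Compute successive powers until reaching e:
  (v⁴)¹ = v⁴, (v⁴)² = v, (v⁴)³ = v⁵, (v⁴)⁴ = v², (v⁴)⁵ = v⁶, (v⁴)⁶ = v³, (v⁴)⁷ = e.
The smallest positive k with (v⁴)ᵏ = e is 7, so |⟨v⁴⟩| = 7.

Answer: 7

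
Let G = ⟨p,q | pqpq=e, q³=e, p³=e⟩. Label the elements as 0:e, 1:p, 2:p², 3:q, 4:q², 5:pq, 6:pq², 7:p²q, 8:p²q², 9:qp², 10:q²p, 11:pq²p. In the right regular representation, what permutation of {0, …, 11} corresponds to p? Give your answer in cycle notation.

(0 1 2)(3 8 9)(4 10 5)(6 11 7)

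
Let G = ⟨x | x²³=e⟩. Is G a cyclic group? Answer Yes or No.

|G| = 23. The element x has order 23 (its powers give 23 distinct elements), so ⟨x⟩ = G and G is cyclic.

Answer: Yes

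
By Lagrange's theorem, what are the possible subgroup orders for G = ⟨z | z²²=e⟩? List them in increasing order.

|G| = 22 = 2 · 11. By Lagrange's theorem the order of any subgroup divides 22; the divisors of 22 are 1, 2, 11, 22.

Answer: 1, 2, 11, 22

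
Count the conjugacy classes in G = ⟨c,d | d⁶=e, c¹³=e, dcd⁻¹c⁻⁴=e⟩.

The conjugacy classes (representative and size) are:
  [e] (size 1), [c⁴] (size 6), [c¹¹] (size 6), [c⁷d] (size 13), [c⁸d²] (size 13), [c¹²d³] (size 13), [c⁵d⁴] (size 13), [c¹¹d⁵] (size 13).
Class equation: 1 + 6 + 6 + 13 + 13 + 13 + 13 + 13 = 78 = |G|. So G has 8 conjugacy classes.

Answer: 8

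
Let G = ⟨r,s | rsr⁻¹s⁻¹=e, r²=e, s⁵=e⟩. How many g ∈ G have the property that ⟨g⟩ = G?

G is cyclic of order 10. An element generates G iff its order is 10, and a cyclic group of order 10 has exactly φ(10) = 4 such elements.

Answer: 4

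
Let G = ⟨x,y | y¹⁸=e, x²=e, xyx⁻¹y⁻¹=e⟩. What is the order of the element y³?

Compute successive powers until reaching e:
  (y³)¹ = y³, (y³)² = y⁶, (y³)³ = y⁹, (y³)⁴ = y¹², (y³)⁵ = y¹⁵, (y³)⁶ = e.
The smallest positive k with (y³)ᵏ = e is 6.

Answer: 6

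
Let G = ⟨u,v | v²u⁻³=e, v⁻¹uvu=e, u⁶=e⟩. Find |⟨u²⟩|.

|⟨u²⟩| equals the order of u². Compute successive powers until reaching e:
  (u²)¹ = u², (u²)² = u⁴, (u²)³ = e.
The smallest positive k with (u²)ᵏ = e is 3, so |⟨u²⟩| = 3.

Answer: 3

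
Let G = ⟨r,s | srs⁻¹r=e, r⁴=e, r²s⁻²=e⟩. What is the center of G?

An element z ∈ Z(G) iff z commutes with every generator.
For example r² is central: (r²)·r = r³ = r·(r²); (r²)·s = s⁻¹ = s·(r²).
Whereas r ∉ Z(G) since r·s = rs ≠ rs⁻¹ = s·r.
Checking each of the 8 elements this way gives Z(G) = {e, r²}, of order 2.

Answer: {e, r²}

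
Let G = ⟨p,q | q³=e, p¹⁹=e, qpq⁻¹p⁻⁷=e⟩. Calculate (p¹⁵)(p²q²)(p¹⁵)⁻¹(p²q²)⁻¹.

[(p¹⁵), (p²q²)] = (p¹⁵)·(p²q²)·(p¹⁵)⁻¹·(p²q²)⁻¹.
  (p¹⁵) · (p²q²) = p¹⁷q²
  (p¹⁷q²) · (p⁴) = p⁴q²
  (p⁴q²) · (p⁵q) = p²

Answer: p²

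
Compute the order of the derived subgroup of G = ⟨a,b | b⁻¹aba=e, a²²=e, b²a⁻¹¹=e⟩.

G' = [G, G] is generated by all commutators. The generator-pair commutators are: [a, b] = a².
The subgroup they normally generate is {e, a², a⁴, a⁶, a⁸, a¹⁰, a¹², a¹⁴, a¹⁶, a¹⁸, a²⁰}, of order 11.
Check: |G/G'| = 44/11 = 4 is the order of the abelianisation.

Answer: 11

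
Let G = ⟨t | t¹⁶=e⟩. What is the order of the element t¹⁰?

Compute successive powers until reaching e:
  (t¹⁰)¹ = t¹⁰, (t¹⁰)² = t⁴, (t¹⁰)³ = t¹⁴, (t¹⁰)⁴ = t⁸, (t¹⁰)⁵ = t², (t¹⁰)⁶ = t¹², (t¹⁰)⁷ = t⁶, (t¹⁰)⁸ = e.
The smallest positive k with (t¹⁰)ᵏ = e is 8.

Answer: 8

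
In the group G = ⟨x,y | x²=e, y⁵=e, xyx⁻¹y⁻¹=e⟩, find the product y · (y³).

Compute y · (y³) by multiplying left to right and reducing via the relations at each step:
  y · y³ = y⁴

Answer: y⁴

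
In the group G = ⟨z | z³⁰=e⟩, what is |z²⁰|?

Compute successive powers until reaching e:
  (z²⁰)¹ = z²⁰, (z²⁰)² = z¹⁰, (z²⁰)³ = e.
The smallest positive k with (z²⁰)ᵏ = e is 3.

Answer: 3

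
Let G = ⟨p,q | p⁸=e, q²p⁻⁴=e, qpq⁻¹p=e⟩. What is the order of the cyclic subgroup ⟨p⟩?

|⟨p⟩| equals the order of p. Compute successive powers until reaching e:
  p¹ = p, p² = p², p³ = p³, p⁴ = p⁴, p⁵ = p⁵, p⁶ = p⁶, p⁷ = p⁷, p⁸ = e.
The smallest positive k with pᵏ = e is 8, so |⟨p⟩| = 8.

Answer: 8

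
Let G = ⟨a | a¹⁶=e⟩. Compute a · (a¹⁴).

Compute a · (a¹⁴) by multiplying left to right and reducing via the relations at each step:
  a · a¹⁴ = a¹⁵

Answer: a¹⁵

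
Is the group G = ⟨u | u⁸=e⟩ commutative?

G has a single generator, so G is cyclic and hence abelian.

Answer: Yes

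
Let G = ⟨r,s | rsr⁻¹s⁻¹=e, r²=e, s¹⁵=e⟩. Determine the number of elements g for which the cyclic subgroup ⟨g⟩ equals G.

G is cyclic of order 30. An element generates G iff its order is 30, and a cyclic group of order 30 has exactly φ(30) = 8 such elements.

Answer: 8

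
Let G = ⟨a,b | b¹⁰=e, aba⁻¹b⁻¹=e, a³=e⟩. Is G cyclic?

|G| = 30. The element ab has order 30 (its powers give 30 distinct elements), so ⟨ab⟩ = G and G is cyclic.

Answer: Yes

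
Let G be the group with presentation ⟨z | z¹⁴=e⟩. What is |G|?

G is generated by a single element, so G is cyclic. The relator gives z¹⁴ = e and no smaller power is forced to be e, so the 14 powers {e, z, z², z³, z⁴, z⁵, z⁶, z⁷, z⁸, z⁹, z¹², z¹³, z¹¹, z¹⁰} are distinct. Hence |G| = 14.

Answer: 14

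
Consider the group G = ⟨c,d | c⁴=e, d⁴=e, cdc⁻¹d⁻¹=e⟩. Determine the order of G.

Enumerate words in the generators, reducing via the relations: the distinct elements are
  {c, d, e, cd, c², c³, d², d³, cd², cd³, c²d, c³d, c²d², c²d³, c³d², c³d³}.
No further products give new elements, so |G| = 16.

Answer: 16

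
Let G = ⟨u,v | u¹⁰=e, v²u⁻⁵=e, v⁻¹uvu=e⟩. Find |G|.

Enumerate words in the generators, reducing via the relations: the distinct elements are
  {e, u, v, uv, u², u³, u⁴, u⁵, u⁶, u⁷, u⁸, u⁹, u²v, u³v, u⁴v, v⁻¹, uv⁻¹, u²v⁻¹, u³v⁻¹, u⁴v⁻¹}.
No further products give new elements, so |G| = 20.

Answer: 20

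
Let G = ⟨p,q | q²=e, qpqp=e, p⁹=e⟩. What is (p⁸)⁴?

Compute successive powers of (p⁸), reducing at each step:
  (p⁸)²: (p⁸) · p⁸ = p⁷
  (p⁸)³: (p⁷) · p⁸ = p⁶
  (p⁸)⁴: (p⁶) · p⁸ = p⁵

Answer: p⁵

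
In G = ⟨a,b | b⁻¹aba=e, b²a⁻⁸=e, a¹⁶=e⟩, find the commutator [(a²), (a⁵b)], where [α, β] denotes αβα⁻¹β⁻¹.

[(a²), (a⁵b)] = (a²)·(a⁵b)·(a²)⁻¹·(a⁵b)⁻¹.
  (a²) · (a⁵b) = a⁷b
  (a⁷b) · (a¹⁴) = ab⁻¹
  (ab⁻¹) · (a⁵b⁻¹) = a⁴

Answer: a⁴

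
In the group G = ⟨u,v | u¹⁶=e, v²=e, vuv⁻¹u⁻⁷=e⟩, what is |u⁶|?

Compute successive powers until reaching e:
  (u⁶)¹ = u⁶, (u⁶)² = u¹², (u⁶)³ = u², (u⁶)⁴ = u⁸, (u⁶)⁵ = u¹⁴, (u⁶)⁶ = u⁴, (u⁶)⁷ = u¹⁰, (u⁶)⁸ = e.
The smallest positive k with (u⁶)ᵏ = e is 8.

Answer: 8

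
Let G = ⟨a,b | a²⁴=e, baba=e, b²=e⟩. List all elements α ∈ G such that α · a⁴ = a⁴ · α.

⟨a⁴⟩ ⊆ C_G(a⁴) since powers of a⁴ commute with a⁴; so |C_G(a⁴)| ≥ |⟨a⁴⟩| = 6.
By orbit–stabilizer, |C_G(a⁴)| = |G| / |conj. class of a⁴| = 48 / 2 = 24.
The 24 elements commuting with a⁴ are {e, a, a², a³, a⁴, a⁵, a⁶, a⁷, a⁸, a⁹, a¹⁰, a¹¹, a¹², a¹³, a¹⁴, a¹⁵, a¹⁶, a¹⁷, a¹⁸, a¹⁹, a²⁰, a²¹, a²², a²³}.

Answer: {e, a, a², a³, a⁴, a⁵, a⁶, a⁷, a⁸, a⁹, a¹⁰, a¹¹, a¹², a¹³, a¹⁴, a¹⁵, a¹⁶, a¹⁷, a¹⁸, a¹⁹, a²⁰, a²¹, a²², a²³}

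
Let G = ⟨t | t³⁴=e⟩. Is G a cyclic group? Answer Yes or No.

|G| = 34. The element t has order 34 (its powers give 34 distinct elements), so ⟨t⟩ = G and G is cyclic.

Answer: Yes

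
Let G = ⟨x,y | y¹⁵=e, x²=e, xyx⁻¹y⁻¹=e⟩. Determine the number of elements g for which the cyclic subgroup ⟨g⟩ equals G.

G is cyclic of order 30. An element generates G iff its order is 30, and a cyclic group of order 30 has exactly φ(30) = 8 such elements.

Answer: 8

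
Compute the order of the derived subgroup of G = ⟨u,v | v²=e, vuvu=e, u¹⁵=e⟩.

G' = [G, G] is generated by all commutators. The generator-pair commutators are: [u, v] = u².
The subgroup they normally generate is {e, u, u², u³, u⁴, u⁵, u⁶, u⁷, u⁸, u⁹, u¹⁰, u¹¹, u¹², u¹³, u¹⁴}, of order 15.
Check: |G/G'| = 30/15 = 2 is the order of the abelianisation.

Answer: 15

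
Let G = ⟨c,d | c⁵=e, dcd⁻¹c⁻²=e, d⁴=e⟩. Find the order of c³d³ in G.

Compute successive powers until reaching e:
  (c³d³)¹ = c³d³, (c³d³)² = c²d², (c³d³)³ = c⁴d, (c³d³)⁴ = e.
The smallest positive k with (c³d³)ᵏ = e is 4.

Answer: 4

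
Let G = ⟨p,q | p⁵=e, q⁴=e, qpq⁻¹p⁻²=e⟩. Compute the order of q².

Compute successive powers until reaching e:
  (q²)¹ = q², (q²)² = e.
The smallest positive k with (q²)ᵏ = e is 2.

Answer: 2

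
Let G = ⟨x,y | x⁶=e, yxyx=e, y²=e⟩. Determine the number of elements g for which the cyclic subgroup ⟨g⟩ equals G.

⟨g⟩ = G would require ord(g) = |G| = 12, but the maximum element order in G is 6 < 12. So G is not cyclic and no single element generates it: the count is 0.

Answer: 0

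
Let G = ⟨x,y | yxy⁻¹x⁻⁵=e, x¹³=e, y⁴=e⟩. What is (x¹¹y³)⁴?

Compute successive powers of (x¹¹y³), reducing at each step:
  (x¹¹y³)²: (x¹¹y³) · x¹¹ = x⁸y³;   (x⁸y³) · y³ = x⁸y²
  (x¹¹y³)³: (x⁸y²) · x¹¹ = x¹⁰y²;   (x¹⁰y²) · y³ = x¹⁰y
  (x¹¹y³)⁴: (x¹⁰y) · x¹¹ = y;   y · y³ = e

Answer: e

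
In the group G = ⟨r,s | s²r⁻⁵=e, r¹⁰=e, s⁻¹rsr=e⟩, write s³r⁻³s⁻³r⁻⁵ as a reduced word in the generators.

Multiply left to right, reducing at each step:
  (s⁻¹) · r⁻³ = r³s⁻¹
  (r³s⁻¹) · s⁻³ = r³
  (r³) · r⁻⁵ = r⁸

Answer: r⁸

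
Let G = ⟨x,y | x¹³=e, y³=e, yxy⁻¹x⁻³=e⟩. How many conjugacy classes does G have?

The conjugacy classes (representative and size) are:
  [e] (size 1), [x] (size 3), [x⁵] (size 3), [x¹⁰] (size 3), [x⁸] (size 3), [x¹⁰y] (size 13), [x⁷y²] (size 13).
Class equation: 1 + 3 + 3 + 3 + 3 + 13 + 13 = 39 = |G|. So G has 7 conjugacy classes.

Answer: 7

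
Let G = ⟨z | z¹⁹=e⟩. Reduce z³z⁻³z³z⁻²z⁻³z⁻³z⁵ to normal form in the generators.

Multiply left to right, reducing at each step:
  (z³) · z⁻³ = e
  e · z³ = z³
  (z³) · z⁻² = z
  z · z⁻³ = z¹⁷
  (z¹⁷) · z⁻³ = z¹⁴
  (z¹⁴) · z⁵ = e

Answer: e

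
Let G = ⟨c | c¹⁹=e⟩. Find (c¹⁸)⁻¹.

The order of (c¹⁸) is 19 (smallest k with (c¹⁸)ᵏ = e), so (c¹⁸)⁻¹ = (c¹⁸)¹⁸ = c.
Check: (c¹⁸) · c → (c¹⁸) · c = e, giving e as required.

Answer: c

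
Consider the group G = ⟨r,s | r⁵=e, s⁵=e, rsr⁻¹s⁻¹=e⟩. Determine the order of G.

Enumerate words in the generators, reducing via the relations: the distinct elements are
  {e, r, s, rs, r², r³, r⁴, s², s³, s⁴, rs², rs³, rs⁴, r²s, r³s, r⁴s, r²s², r²s³, r²s⁴, r³s², r³s³, r³s⁴, r⁴s², r⁴s³, r⁴s⁴}.
No further products give new elements, so |G| = 25.

Answer: 25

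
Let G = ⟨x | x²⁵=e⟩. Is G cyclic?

|G| = 25. The element x has order 25 (its powers give 25 distinct elements), so ⟨x⟩ = G and G is cyclic.

Answer: Yes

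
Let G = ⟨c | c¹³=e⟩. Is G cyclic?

|G| = 13. The element c has order 13 (its powers give 13 distinct elements), so ⟨c⟩ = G and G is cyclic.

Answer: Yes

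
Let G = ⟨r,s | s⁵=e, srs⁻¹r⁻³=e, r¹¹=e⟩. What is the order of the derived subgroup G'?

G' = [G, G] is generated by all commutators. The generator-pair commutators are: [r, s] = r⁹.
The subgroup they normally generate is {e, r, r², r³, r⁴, r⁵, r⁶, r⁷, r⁸, r⁹, r¹⁰}, of order 11.
Check: |G/G'| = 55/11 = 5 is the order of the abelianisation.

Answer: 11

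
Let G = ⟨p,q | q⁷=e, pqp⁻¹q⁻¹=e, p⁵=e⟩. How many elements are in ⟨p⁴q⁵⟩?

|⟨p⁴q⁵⟩| equals the order of p⁴q⁵. Compute successive powers until reaching e:
  (p⁴q⁵)¹ = p⁴q⁵, (p⁴q⁵)² = p³q³, (p⁴q⁵)³ = p²q, (p⁴q⁵)⁴ = pq⁶, (p⁴q⁵)⁵ = q⁴, (p⁴q⁵)⁶ = p⁴q², (p⁴q⁵)⁷ = p³, (p⁴q⁵)⁸ = p²q⁵, (p⁴q⁵)⁹ = pq³, (p⁴q⁵)¹⁰ = q, (p⁴q⁵)¹¹ = p⁴q⁶, (p⁴q⁵)¹² = p³q⁴, (p⁴q⁵)¹³ = p²q², (p⁴q⁵)¹⁴ = p, (p⁴q⁵)¹⁵ = q⁵, (p⁴q⁵)¹⁶ = p⁴q³, (p⁴q⁵)¹⁷ = p³q, (p⁴q⁵)¹⁸ = p²q⁶, (p⁴q⁵)¹⁹ = pq⁴, (p⁴q⁵)²⁰ = q², (p⁴q⁵)²¹ = p⁴, (p⁴q⁵)²² = p³q⁵, (p⁴q⁵)²³ = p²q³, (p⁴q⁵)²⁴ = pq, (p⁴q⁵)²⁵ = q⁶, (p⁴q⁵)²⁶ = p⁴q⁴, (p⁴q⁵)²⁷ = p³q², (p⁴q⁵)²⁸ = p², (p⁴q⁵)²⁹ = pq⁵, (p⁴q⁵)³⁰ = q³, (p⁴q⁵)³¹ = p⁴q, (p⁴q⁵)³² = p³q⁶, (p⁴q⁵)³³ = p²q⁴, (p⁴q⁵)³⁴ = pq², (p⁴q⁵)³⁵ = e.
The smallest positive k with (p⁴q⁵)ᵏ = e is 35, so |⟨p⁴q⁵⟩| = 35.

Answer: 35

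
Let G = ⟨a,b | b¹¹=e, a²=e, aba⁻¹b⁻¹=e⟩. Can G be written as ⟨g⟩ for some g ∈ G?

|G| = 22. The element ab has order 22 (its powers give 22 distinct elements), so ⟨ab⟩ = G and G is cyclic.

Answer: Yes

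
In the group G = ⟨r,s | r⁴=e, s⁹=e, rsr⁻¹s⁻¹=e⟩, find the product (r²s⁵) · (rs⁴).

Compute (r²s⁵) · (rs⁴) by multiplying left to right and reducing via the relations at each step:
  (r²s⁵) · r = r³s⁵
  (r³s⁵) · s⁴ = r³

Answer: r³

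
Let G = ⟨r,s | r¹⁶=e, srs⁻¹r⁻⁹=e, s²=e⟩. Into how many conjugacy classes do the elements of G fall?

The conjugacy classes (representative and size) are:
  [e] (size 1), [r⁹] (size 2), [r²] (size 1), [r³] (size 2), [r⁴] (size 1), [r¹³] (size 2), [r⁶] (size 1), [r¹⁵] (size 2), [r⁸] (size 1), [r¹⁰] (size 1), [r¹²] (size 1), [r¹⁴] (size 1), [s] (size 2), [rs] (size 2), [r²s] (size 2), [r¹¹s] (size 2), [r⁴s] (size 2), [r¹³s] (size 2), [r¹⁴s] (size 2), [r¹⁵s] (size 2).
Class equation: 1 + 2 + 1 + 2 + 1 + 2 + 1 + 2 + 1 + 1 + 1 + 1 + 2 + 2 + 2 + 2 + 2 + 2 + 2 + 2 = 32 = |G|. So G has 20 conjugacy classes.

Answer: 20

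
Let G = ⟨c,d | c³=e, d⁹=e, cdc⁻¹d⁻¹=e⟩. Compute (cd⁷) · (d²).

Compute (cd⁷) · (d²) by multiplying left to right and reducing via the relations at each step:
  (cd⁷) · d² = c

Answer: c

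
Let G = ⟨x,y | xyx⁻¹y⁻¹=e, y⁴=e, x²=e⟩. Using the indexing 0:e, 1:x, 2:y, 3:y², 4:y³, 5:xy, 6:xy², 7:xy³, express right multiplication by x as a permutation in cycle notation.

(0 1)(2 5)(3 6)(4 7)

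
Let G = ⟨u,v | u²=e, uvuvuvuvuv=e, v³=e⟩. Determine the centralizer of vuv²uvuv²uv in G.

⟨vuv²uvuv²uv⟩ ⊆ C_G(vuv²uvuv²uv) since powers of vuv²uvuv²uv commute with vuv²uvuv²uv; so |C_G(vuv²uvuv²uv)| ≥ |⟨vuv²uvuv²uv⟩| = 2.
By orbit–stabilizer, |C_G(vuv²uvuv²uv)| = |G| / |conj. class of vuv²uvuv²uv| = 60 / 15 = 4.
The 4 elements commuting with vuv²uvuv²uv are {e, u, uvuv²uvuv²uv, vuv²uvuv²uv}.

Answer: {e, u, uvuv²uvuv²uv, vuv²uvuv²uv}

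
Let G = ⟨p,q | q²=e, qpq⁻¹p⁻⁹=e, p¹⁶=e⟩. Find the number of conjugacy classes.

The conjugacy classes (representative and size) are:
  [e] (size 1), [p⁹] (size 2), [p²] (size 1), [p³] (size 2), [p⁴] (size 1), [p¹³] (size 2), [p⁶] (size 1), [p¹⁵] (size 2), [p⁸] (size 1), [p¹⁰] (size 1), [p¹²] (size 1), [p¹⁴] (size 1), [q] (size 2), [pq] (size 2), [p²q] (size 2), [p¹¹q] (size 2), [p⁴q] (size 2), [p¹³q] (size 2), [p¹⁴q] (size 2), [p¹⁵q] (size 2).
Class equation: 1 + 2 + 1 + 2 + 1 + 2 + 1 + 2 + 1 + 1 + 1 + 1 + 2 + 2 + 2 + 2 + 2 + 2 + 2 + 2 = 32 = |G|. So G has 20 conjugacy classes.

Answer: 20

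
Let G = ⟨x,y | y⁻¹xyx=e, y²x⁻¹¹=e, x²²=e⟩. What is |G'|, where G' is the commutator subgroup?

G' = [G, G] is generated by all commutators. The generator-pair commutators are: [x, y] = x².
The subgroup they normally generate is {e, x², x⁴, x⁶, x⁸, x¹⁰, x¹², x¹⁴, x¹⁶, x¹⁸, x²⁰}, of order 11.
Check: |G/G'| = 44/11 = 4 is the order of the abelianisation.

Answer: 11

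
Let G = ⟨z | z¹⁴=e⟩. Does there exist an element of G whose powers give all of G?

|G| = 14. The element z has order 14 (its powers give 14 distinct elements), so ⟨z⟩ = G and G is cyclic.

Answer: Yes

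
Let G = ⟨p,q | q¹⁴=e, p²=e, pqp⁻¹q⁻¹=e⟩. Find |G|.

Enumerate words in the generators, reducing via the relations: the distinct elements are
  {e, p, q, pq, q², q³, q⁴, q⁵, q⁶, q⁷, q⁸, q⁹, pq², pq³, pq⁴, pq⁵, pq⁶, pq⁷, pq⁸, pq⁹, q¹², q¹³, q¹¹, q¹⁰, pq¹², pq¹³, pq¹¹, pq¹⁰}.
No further products give new elements, so |G| = 28.

Answer: 28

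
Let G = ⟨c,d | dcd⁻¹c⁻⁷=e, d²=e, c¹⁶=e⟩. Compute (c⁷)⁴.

Compute successive powers of (c⁷), reducing at each step:
  (c⁷)²: (c⁷) · c⁷ = c¹⁴
  (c⁷)³: (c¹⁴) · c⁷ = c⁵
  (c⁷)⁴: (c⁵) · c⁷ = c¹²

Answer: c¹²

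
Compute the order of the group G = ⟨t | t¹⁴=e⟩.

G is generated by a single element, so G is cyclic. The relator gives t¹⁴ = e and no smaller power is forced to be e, so the 14 powers {e, t, t², t³, t⁴, t⁵, t⁶, t⁷, t⁸, t⁹, t¹², t¹³, t¹¹, t¹⁰} are distinct. Hence |G| = 14.

Answer: 14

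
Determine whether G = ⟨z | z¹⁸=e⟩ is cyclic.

|G| = 18. The element z has order 18 (its powers give 18 distinct elements), so ⟨z⟩ = G and G is cyclic.

Answer: Yes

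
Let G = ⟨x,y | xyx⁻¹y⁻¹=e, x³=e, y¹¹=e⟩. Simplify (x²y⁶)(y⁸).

Compute (x²y⁶) · (y⁸) by multiplying left to right and reducing via the relations at each step:
  (x²y⁶) · y⁸ = x²y³

Answer: x²y³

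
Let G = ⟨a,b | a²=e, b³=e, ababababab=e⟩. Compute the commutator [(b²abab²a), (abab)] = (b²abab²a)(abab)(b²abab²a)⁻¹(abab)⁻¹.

[(b²abab²a), (abab)] = (b²abab²a)·(abab)·(b²abab²a)⁻¹·(abab)⁻¹.
  (b²abab²a) · (abab) = b²ab²
  (b²ab²) · (abab²ab) = abab²abab²
  (abab²abab²) · (b²ab²a) = b²abab²ab²

Answer: b²abab²ab²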